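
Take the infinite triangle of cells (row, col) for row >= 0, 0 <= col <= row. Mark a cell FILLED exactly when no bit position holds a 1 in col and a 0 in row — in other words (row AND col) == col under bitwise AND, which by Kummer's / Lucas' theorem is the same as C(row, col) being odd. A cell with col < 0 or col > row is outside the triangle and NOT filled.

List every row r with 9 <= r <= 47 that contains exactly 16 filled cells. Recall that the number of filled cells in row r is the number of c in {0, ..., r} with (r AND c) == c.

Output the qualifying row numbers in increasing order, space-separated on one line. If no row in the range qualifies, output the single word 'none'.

Answer: 15 23 27 29 30 39 43 45 46

Derivation:
Row r has 2^popcount(r) filled cells, so we need popcount(r) = log2(16) = 4.
Scan r = 9..47 and keep those with exactly 4 one-bits:
r=9=1001 popcount=2 -> skip
r=10=1010 popcount=2 -> skip
r=11=1011 popcount=3 -> skip
r=12=1100 popcount=2 -> skip
r=13=1101 popcount=3 -> skip
r=14=1110 popcount=3 -> skip
r=15=1111 popcount=4 -> KEEP
r=16=10000 popcount=1 -> skip
r=17=10001 popcount=2 -> skip
r=18=10010 popcount=2 -> skip
r=19=10011 popcount=3 -> skip
r=20=10100 popcount=2 -> skip
r=21=10101 popcount=3 -> skip
r=22=10110 popcount=3 -> skip
r=23=10111 popcount=4 -> KEEP
r=24=11000 popcount=2 -> skip
r=25=11001 popcount=3 -> skip
r=26=11010 popcount=3 -> skip
r=27=11011 popcount=4 -> KEEP
r=28=11100 popcount=3 -> skip
r=29=11101 popcount=4 -> KEEP
r=30=11110 popcount=4 -> KEEP
r=31=11111 popcount=5 -> skip
r=32=100000 popcount=1 -> skip
r=33=100001 popcount=2 -> skip
r=34=100010 popcount=2 -> skip
r=35=100011 popcount=3 -> skip
r=36=100100 popcount=2 -> skip
r=37=100101 popcount=3 -> skip
r=38=100110 popcount=3 -> skip
r=39=100111 popcount=4 -> KEEP
r=40=101000 popcount=2 -> skip
r=41=101001 popcount=3 -> skip
r=42=101010 popcount=3 -> skip
r=43=101011 popcount=4 -> KEEP
r=44=101100 popcount=3 -> skip
r=45=101101 popcount=4 -> KEEP
r=46=101110 popcount=4 -> KEEP
r=47=101111 popcount=5 -> skip
Kept rows: 15 23 27 29 30 39 43 45 46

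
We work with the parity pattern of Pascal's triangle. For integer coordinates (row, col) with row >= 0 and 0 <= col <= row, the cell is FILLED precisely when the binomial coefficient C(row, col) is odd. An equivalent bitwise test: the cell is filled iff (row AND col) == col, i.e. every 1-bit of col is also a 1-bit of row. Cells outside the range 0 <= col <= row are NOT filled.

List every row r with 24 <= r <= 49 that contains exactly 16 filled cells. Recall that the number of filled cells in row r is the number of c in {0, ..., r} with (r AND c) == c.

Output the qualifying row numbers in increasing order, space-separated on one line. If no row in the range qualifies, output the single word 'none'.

Row r has 2^popcount(r) filled cells, so we need popcount(r) = log2(16) = 4.
Scan r = 24..49 and keep those with exactly 4 one-bits:
r=24=11000 popcount=2 -> skip
r=25=11001 popcount=3 -> skip
r=26=11010 popcount=3 -> skip
r=27=11011 popcount=4 -> KEEP
r=28=11100 popcount=3 -> skip
r=29=11101 popcount=4 -> KEEP
r=30=11110 popcount=4 -> KEEP
r=31=11111 popcount=5 -> skip
r=32=100000 popcount=1 -> skip
r=33=100001 popcount=2 -> skip
r=34=100010 popcount=2 -> skip
r=35=100011 popcount=3 -> skip
r=36=100100 popcount=2 -> skip
r=37=100101 popcount=3 -> skip
r=38=100110 popcount=3 -> skip
r=39=100111 popcount=4 -> KEEP
r=40=101000 popcount=2 -> skip
r=41=101001 popcount=3 -> skip
r=42=101010 popcount=3 -> skip
r=43=101011 popcount=4 -> KEEP
r=44=101100 popcount=3 -> skip
r=45=101101 popcount=4 -> KEEP
r=46=101110 popcount=4 -> KEEP
r=47=101111 popcount=5 -> skip
r=48=110000 popcount=2 -> skip
r=49=110001 popcount=3 -> skip
Kept rows: 27 29 30 39 43 45 46

Answer: 27 29 30 39 43 45 46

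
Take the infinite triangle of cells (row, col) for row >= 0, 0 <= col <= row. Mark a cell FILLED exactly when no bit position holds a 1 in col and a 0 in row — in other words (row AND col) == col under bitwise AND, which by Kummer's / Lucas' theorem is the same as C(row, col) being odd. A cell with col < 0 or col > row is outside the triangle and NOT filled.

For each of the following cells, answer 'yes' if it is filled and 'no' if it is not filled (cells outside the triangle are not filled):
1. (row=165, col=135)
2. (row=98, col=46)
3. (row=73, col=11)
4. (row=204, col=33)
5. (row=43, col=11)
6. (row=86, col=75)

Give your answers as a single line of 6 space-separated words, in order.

(165,135): row=0b10100101, col=0b10000111, row AND col = 0b10000101 = 133; 133 != 135 -> empty
(98,46): row=0b1100010, col=0b101110, row AND col = 0b100010 = 34; 34 != 46 -> empty
(73,11): row=0b1001001, col=0b1011, row AND col = 0b1001 = 9; 9 != 11 -> empty
(204,33): row=0b11001100, col=0b100001, row AND col = 0b0 = 0; 0 != 33 -> empty
(43,11): row=0b101011, col=0b1011, row AND col = 0b1011 = 11; 11 == 11 -> filled
(86,75): row=0b1010110, col=0b1001011, row AND col = 0b1000010 = 66; 66 != 75 -> empty

Answer: no no no no yes no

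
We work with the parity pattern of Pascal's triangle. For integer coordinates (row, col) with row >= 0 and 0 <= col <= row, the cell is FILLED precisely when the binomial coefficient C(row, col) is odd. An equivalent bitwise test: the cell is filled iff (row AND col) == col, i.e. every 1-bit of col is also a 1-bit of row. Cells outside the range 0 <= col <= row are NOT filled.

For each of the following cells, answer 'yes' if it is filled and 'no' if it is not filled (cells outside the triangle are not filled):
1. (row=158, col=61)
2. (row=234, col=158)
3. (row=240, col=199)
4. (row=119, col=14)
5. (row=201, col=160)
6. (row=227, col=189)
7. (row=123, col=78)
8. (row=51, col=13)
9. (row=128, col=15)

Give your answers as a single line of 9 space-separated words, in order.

(158,61): row=0b10011110, col=0b111101, row AND col = 0b11100 = 28; 28 != 61 -> empty
(234,158): row=0b11101010, col=0b10011110, row AND col = 0b10001010 = 138; 138 != 158 -> empty
(240,199): row=0b11110000, col=0b11000111, row AND col = 0b11000000 = 192; 192 != 199 -> empty
(119,14): row=0b1110111, col=0b1110, row AND col = 0b110 = 6; 6 != 14 -> empty
(201,160): row=0b11001001, col=0b10100000, row AND col = 0b10000000 = 128; 128 != 160 -> empty
(227,189): row=0b11100011, col=0b10111101, row AND col = 0b10100001 = 161; 161 != 189 -> empty
(123,78): row=0b1111011, col=0b1001110, row AND col = 0b1001010 = 74; 74 != 78 -> empty
(51,13): row=0b110011, col=0b1101, row AND col = 0b1 = 1; 1 != 13 -> empty
(128,15): row=0b10000000, col=0b1111, row AND col = 0b0 = 0; 0 != 15 -> empty

Answer: no no no no no no no no no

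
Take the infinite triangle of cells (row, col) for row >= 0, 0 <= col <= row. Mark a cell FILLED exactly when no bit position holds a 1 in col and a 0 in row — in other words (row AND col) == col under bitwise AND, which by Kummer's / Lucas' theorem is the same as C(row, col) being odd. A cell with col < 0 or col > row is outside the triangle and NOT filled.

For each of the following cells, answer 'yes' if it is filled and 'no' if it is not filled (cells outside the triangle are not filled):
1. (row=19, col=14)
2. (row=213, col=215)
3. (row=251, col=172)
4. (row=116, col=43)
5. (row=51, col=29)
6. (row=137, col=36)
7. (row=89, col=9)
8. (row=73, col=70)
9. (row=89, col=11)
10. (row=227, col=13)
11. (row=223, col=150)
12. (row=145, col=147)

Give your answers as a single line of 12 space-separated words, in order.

Answer: no no no no no no yes no no no yes no

Derivation:
(19,14): row=0b10011, col=0b1110, row AND col = 0b10 = 2; 2 != 14 -> empty
(213,215): col outside [0, 213] -> not filled
(251,172): row=0b11111011, col=0b10101100, row AND col = 0b10101000 = 168; 168 != 172 -> empty
(116,43): row=0b1110100, col=0b101011, row AND col = 0b100000 = 32; 32 != 43 -> empty
(51,29): row=0b110011, col=0b11101, row AND col = 0b10001 = 17; 17 != 29 -> empty
(137,36): row=0b10001001, col=0b100100, row AND col = 0b0 = 0; 0 != 36 -> empty
(89,9): row=0b1011001, col=0b1001, row AND col = 0b1001 = 9; 9 == 9 -> filled
(73,70): row=0b1001001, col=0b1000110, row AND col = 0b1000000 = 64; 64 != 70 -> empty
(89,11): row=0b1011001, col=0b1011, row AND col = 0b1001 = 9; 9 != 11 -> empty
(227,13): row=0b11100011, col=0b1101, row AND col = 0b1 = 1; 1 != 13 -> empty
(223,150): row=0b11011111, col=0b10010110, row AND col = 0b10010110 = 150; 150 == 150 -> filled
(145,147): col outside [0, 145] -> not filled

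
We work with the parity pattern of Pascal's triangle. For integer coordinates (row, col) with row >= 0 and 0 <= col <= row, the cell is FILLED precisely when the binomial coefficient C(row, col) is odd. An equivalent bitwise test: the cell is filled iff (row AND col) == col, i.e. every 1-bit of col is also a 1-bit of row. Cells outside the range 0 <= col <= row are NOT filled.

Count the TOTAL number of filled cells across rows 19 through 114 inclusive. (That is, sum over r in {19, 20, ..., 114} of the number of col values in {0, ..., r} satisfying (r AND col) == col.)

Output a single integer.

Answer: 1488

Derivation:
r19=10011 pc3: +8 =8
r20=10100 pc2: +4 =12
r21=10101 pc3: +8 =20
r22=10110 pc3: +8 =28
r23=10111 pc4: +16 =44
r24=11000 pc2: +4 =48
r25=11001 pc3: +8 =56
r26=11010 pc3: +8 =64
r27=11011 pc4: +16 =80
r28=11100 pc3: +8 =88
r29=11101 pc4: +16 =104
r30=11110 pc4: +16 =120
r31=11111 pc5: +32 =152
r32=100000 pc1: +2 =154
r33=100001 pc2: +4 =158
r34=100010 pc2: +4 =162
r35=100011 pc3: +8 =170
r36=100100 pc2: +4 =174
r37=100101 pc3: +8 =182
r38=100110 pc3: +8 =190
r39=100111 pc4: +16 =206
r40=101000 pc2: +4 =210
r41=101001 pc3: +8 =218
r42=101010 pc3: +8 =226
r43=101011 pc4: +16 =242
r44=101100 pc3: +8 =250
r45=101101 pc4: +16 =266
r46=101110 pc4: +16 =282
r47=101111 pc5: +32 =314
r48=110000 pc2: +4 =318
r49=110001 pc3: +8 =326
r50=110010 pc3: +8 =334
r51=110011 pc4: +16 =350
r52=110100 pc3: +8 =358
r53=110101 pc4: +16 =374
r54=110110 pc4: +16 =390
r55=110111 pc5: +32 =422
r56=111000 pc3: +8 =430
r57=111001 pc4: +16 =446
r58=111010 pc4: +16 =462
r59=111011 pc5: +32 =494
r60=111100 pc4: +16 =510
r61=111101 pc5: +32 =542
r62=111110 pc5: +32 =574
r63=111111 pc6: +64 =638
r64=1000000 pc1: +2 =640
r65=1000001 pc2: +4 =644
r66=1000010 pc2: +4 =648
r67=1000011 pc3: +8 =656
r68=1000100 pc2: +4 =660
r69=1000101 pc3: +8 =668
r70=1000110 pc3: +8 =676
r71=1000111 pc4: +16 =692
r72=1001000 pc2: +4 =696
r73=1001001 pc3: +8 =704
r74=1001010 pc3: +8 =712
r75=1001011 pc4: +16 =728
r76=1001100 pc3: +8 =736
r77=1001101 pc4: +16 =752
r78=1001110 pc4: +16 =768
r79=1001111 pc5: +32 =800
r80=1010000 pc2: +4 =804
r81=1010001 pc3: +8 =812
r82=1010010 pc3: +8 =820
r83=1010011 pc4: +16 =836
r84=1010100 pc3: +8 =844
r85=1010101 pc4: +16 =860
r86=1010110 pc4: +16 =876
r87=1010111 pc5: +32 =908
r88=1011000 pc3: +8 =916
r89=1011001 pc4: +16 =932
r90=1011010 pc4: +16 =948
r91=1011011 pc5: +32 =980
r92=1011100 pc4: +16 =996
r93=1011101 pc5: +32 =1028
r94=1011110 pc5: +32 =1060
r95=1011111 pc6: +64 =1124
r96=1100000 pc2: +4 =1128
r97=1100001 pc3: +8 =1136
r98=1100010 pc3: +8 =1144
r99=1100011 pc4: +16 =1160
r100=1100100 pc3: +8 =1168
r101=1100101 pc4: +16 =1184
r102=1100110 pc4: +16 =1200
r103=1100111 pc5: +32 =1232
r104=1101000 pc3: +8 =1240
r105=1101001 pc4: +16 =1256
r106=1101010 pc4: +16 =1272
r107=1101011 pc5: +32 =1304
r108=1101100 pc4: +16 =1320
r109=1101101 pc5: +32 =1352
r110=1101110 pc5: +32 =1384
r111=1101111 pc6: +64 =1448
r112=1110000 pc3: +8 =1456
r113=1110001 pc4: +16 =1472
r114=1110010 pc4: +16 =1488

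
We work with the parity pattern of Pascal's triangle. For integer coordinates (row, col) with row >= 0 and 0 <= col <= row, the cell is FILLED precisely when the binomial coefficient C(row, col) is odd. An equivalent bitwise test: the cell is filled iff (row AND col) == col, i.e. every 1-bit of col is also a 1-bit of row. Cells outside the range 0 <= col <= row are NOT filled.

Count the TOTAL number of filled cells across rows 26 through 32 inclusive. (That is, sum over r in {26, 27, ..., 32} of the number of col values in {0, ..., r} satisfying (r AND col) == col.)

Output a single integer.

r26=11010 pc3: +8 =8
r27=11011 pc4: +16 =24
r28=11100 pc3: +8 =32
r29=11101 pc4: +16 =48
r30=11110 pc4: +16 =64
r31=11111 pc5: +32 =96
r32=100000 pc1: +2 =98

Answer: 98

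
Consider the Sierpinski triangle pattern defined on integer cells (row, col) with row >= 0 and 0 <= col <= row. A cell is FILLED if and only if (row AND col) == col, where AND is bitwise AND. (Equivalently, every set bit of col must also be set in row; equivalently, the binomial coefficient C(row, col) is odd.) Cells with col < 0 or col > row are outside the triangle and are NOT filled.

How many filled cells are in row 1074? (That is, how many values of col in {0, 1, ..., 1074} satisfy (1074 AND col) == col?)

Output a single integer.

Answer: 16

Derivation:
1074 in binary = 10000110010
popcount(1074) = number of 1-bits in 10000110010 = 4
A col c satisfies (1074 AND c) == c iff every set bit of c is also set in 1074; each of the 4 set bits of 1074 can independently be on or off in c.
count = 2^4 = 16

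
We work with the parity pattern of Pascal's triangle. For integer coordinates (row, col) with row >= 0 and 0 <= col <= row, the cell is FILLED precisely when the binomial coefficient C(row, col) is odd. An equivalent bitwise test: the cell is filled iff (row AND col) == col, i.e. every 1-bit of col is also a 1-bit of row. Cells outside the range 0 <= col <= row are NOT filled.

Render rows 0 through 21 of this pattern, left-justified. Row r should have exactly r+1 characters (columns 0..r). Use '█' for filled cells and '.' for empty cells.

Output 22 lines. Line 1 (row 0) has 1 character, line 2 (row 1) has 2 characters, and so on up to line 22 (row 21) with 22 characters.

r0=0: █
r1=1: ██
r2=10: █.█
r3=11: ████
r4=100: █...█
r5=101: ██..██
r6=110: █.█.█.█
r7=111: ████████
r8=1000: █.......█
r9=1001: ██......██
r10=1010: █.█.....█.█
r11=1011: ████....████
r12=1100: █...█...█...█
r13=1101: ██..██..██..██
r14=1110: █.█.█.█.█.█.█.█
r15=1111: ████████████████
r16=10000: █...............█
r17=10001: ██..............██
r18=10010: █.█.............█.█
r19=10011: ████............████
r20=10100: █...█...........█...█
r21=10101: ██..██..........██..██

Answer: █
██
█.█
████
█...█
██..██
█.█.█.█
████████
█.......█
██......██
█.█.....█.█
████....████
█...█...█...█
██..██..██..██
█.█.█.█.█.█.█.█
████████████████
█...............█
██..............██
█.█.............█.█
████............████
█...█...........█...█
██..██..........██..██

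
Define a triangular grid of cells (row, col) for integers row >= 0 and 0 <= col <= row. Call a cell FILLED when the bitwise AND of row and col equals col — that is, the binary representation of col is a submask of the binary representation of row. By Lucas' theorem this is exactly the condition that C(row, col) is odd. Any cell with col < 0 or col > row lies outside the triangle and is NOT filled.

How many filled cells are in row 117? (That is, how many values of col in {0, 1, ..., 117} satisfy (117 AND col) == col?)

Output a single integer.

117 in binary = 1110101
popcount(117) = number of 1-bits in 1110101 = 5
A col c satisfies (117 AND c) == c iff every set bit of c is also set in 117; each of the 5 set bits of 117 can independently be on or off in c.
count = 2^5 = 32

Answer: 32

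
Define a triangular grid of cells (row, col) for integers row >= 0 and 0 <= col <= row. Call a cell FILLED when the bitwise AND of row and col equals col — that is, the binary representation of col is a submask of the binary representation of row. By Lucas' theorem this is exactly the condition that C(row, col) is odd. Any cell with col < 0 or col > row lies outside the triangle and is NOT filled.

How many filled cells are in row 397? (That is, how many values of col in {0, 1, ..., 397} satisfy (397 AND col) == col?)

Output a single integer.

397 in binary = 110001101
popcount(397) = number of 1-bits in 110001101 = 5
A col c satisfies (397 AND c) == c iff every set bit of c is also set in 397; each of the 5 set bits of 397 can independently be on or off in c.
count = 2^5 = 32

Answer: 32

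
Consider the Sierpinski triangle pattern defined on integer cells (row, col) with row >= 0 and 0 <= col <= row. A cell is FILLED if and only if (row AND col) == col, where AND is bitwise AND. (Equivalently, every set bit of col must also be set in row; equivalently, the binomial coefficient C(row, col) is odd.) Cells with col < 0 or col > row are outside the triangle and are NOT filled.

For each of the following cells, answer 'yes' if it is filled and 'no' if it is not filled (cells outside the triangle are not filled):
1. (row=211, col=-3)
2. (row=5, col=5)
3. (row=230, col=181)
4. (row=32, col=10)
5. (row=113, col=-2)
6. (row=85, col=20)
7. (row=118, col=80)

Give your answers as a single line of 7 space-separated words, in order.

(211,-3): col outside [0, 211] -> not filled
(5,5): row=0b101, col=0b101, row AND col = 0b101 = 5; 5 == 5 -> filled
(230,181): row=0b11100110, col=0b10110101, row AND col = 0b10100100 = 164; 164 != 181 -> empty
(32,10): row=0b100000, col=0b1010, row AND col = 0b0 = 0; 0 != 10 -> empty
(113,-2): col outside [0, 113] -> not filled
(85,20): row=0b1010101, col=0b10100, row AND col = 0b10100 = 20; 20 == 20 -> filled
(118,80): row=0b1110110, col=0b1010000, row AND col = 0b1010000 = 80; 80 == 80 -> filled

Answer: no yes no no no yes yes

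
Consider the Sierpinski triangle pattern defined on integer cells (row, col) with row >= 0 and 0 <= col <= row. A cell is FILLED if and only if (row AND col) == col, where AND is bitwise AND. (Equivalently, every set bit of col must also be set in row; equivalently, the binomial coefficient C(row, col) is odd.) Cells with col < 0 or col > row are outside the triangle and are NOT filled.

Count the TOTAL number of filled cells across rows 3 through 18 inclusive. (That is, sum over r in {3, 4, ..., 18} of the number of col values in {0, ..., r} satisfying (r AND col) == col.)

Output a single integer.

r3=11 pc2: +4 =4
r4=100 pc1: +2 =6
r5=101 pc2: +4 =10
r6=110 pc2: +4 =14
r7=111 pc3: +8 =22
r8=1000 pc1: +2 =24
r9=1001 pc2: +4 =28
r10=1010 pc2: +4 =32
r11=1011 pc3: +8 =40
r12=1100 pc2: +4 =44
r13=1101 pc3: +8 =52
r14=1110 pc3: +8 =60
r15=1111 pc4: +16 =76
r16=10000 pc1: +2 =78
r17=10001 pc2: +4 =82
r18=10010 pc2: +4 =86

Answer: 86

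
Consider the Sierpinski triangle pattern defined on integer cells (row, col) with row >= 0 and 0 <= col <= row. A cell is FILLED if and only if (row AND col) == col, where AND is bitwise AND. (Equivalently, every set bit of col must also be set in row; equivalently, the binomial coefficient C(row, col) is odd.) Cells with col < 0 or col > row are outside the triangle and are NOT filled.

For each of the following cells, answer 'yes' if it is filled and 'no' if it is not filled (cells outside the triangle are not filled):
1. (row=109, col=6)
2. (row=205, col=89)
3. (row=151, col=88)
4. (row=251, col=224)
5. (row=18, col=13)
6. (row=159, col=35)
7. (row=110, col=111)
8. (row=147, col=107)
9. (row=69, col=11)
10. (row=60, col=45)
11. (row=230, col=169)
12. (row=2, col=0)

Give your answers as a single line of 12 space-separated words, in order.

Answer: no no no yes no no no no no no no yes

Derivation:
(109,6): row=0b1101101, col=0b110, row AND col = 0b100 = 4; 4 != 6 -> empty
(205,89): row=0b11001101, col=0b1011001, row AND col = 0b1001001 = 73; 73 != 89 -> empty
(151,88): row=0b10010111, col=0b1011000, row AND col = 0b10000 = 16; 16 != 88 -> empty
(251,224): row=0b11111011, col=0b11100000, row AND col = 0b11100000 = 224; 224 == 224 -> filled
(18,13): row=0b10010, col=0b1101, row AND col = 0b0 = 0; 0 != 13 -> empty
(159,35): row=0b10011111, col=0b100011, row AND col = 0b11 = 3; 3 != 35 -> empty
(110,111): col outside [0, 110] -> not filled
(147,107): row=0b10010011, col=0b1101011, row AND col = 0b11 = 3; 3 != 107 -> empty
(69,11): row=0b1000101, col=0b1011, row AND col = 0b1 = 1; 1 != 11 -> empty
(60,45): row=0b111100, col=0b101101, row AND col = 0b101100 = 44; 44 != 45 -> empty
(230,169): row=0b11100110, col=0b10101001, row AND col = 0b10100000 = 160; 160 != 169 -> empty
(2,0): row=0b10, col=0b0, row AND col = 0b0 = 0; 0 == 0 -> filled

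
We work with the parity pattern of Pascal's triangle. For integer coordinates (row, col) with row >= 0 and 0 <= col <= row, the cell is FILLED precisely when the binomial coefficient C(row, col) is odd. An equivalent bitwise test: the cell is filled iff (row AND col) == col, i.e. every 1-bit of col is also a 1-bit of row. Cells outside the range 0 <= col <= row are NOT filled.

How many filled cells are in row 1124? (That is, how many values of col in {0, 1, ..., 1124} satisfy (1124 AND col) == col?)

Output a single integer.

Answer: 16

Derivation:
1124 in binary = 10001100100
popcount(1124) = number of 1-bits in 10001100100 = 4
A col c satisfies (1124 AND c) == c iff every set bit of c is also set in 1124; each of the 4 set bits of 1124 can independently be on or off in c.
count = 2^4 = 16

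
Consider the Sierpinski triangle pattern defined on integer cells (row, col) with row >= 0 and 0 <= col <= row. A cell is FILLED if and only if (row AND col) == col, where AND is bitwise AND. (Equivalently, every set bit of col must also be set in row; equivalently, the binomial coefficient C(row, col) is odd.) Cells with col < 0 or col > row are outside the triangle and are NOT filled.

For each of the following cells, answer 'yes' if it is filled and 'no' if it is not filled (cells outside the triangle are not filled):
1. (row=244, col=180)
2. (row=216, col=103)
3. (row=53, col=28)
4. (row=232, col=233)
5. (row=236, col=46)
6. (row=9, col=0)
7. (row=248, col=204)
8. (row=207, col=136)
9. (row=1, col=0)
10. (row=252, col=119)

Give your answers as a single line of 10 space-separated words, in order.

Answer: yes no no no no yes no yes yes no

Derivation:
(244,180): row=0b11110100, col=0b10110100, row AND col = 0b10110100 = 180; 180 == 180 -> filled
(216,103): row=0b11011000, col=0b1100111, row AND col = 0b1000000 = 64; 64 != 103 -> empty
(53,28): row=0b110101, col=0b11100, row AND col = 0b10100 = 20; 20 != 28 -> empty
(232,233): col outside [0, 232] -> not filled
(236,46): row=0b11101100, col=0b101110, row AND col = 0b101100 = 44; 44 != 46 -> empty
(9,0): row=0b1001, col=0b0, row AND col = 0b0 = 0; 0 == 0 -> filled
(248,204): row=0b11111000, col=0b11001100, row AND col = 0b11001000 = 200; 200 != 204 -> empty
(207,136): row=0b11001111, col=0b10001000, row AND col = 0b10001000 = 136; 136 == 136 -> filled
(1,0): row=0b1, col=0b0, row AND col = 0b0 = 0; 0 == 0 -> filled
(252,119): row=0b11111100, col=0b1110111, row AND col = 0b1110100 = 116; 116 != 119 -> empty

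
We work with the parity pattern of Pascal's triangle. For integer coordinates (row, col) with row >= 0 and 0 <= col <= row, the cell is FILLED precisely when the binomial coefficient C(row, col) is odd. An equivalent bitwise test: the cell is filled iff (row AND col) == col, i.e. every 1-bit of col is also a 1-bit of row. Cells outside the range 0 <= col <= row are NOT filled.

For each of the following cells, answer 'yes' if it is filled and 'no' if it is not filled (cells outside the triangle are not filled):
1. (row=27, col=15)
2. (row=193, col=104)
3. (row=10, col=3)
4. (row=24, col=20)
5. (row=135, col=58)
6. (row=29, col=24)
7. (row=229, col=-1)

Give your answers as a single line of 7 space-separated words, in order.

(27,15): row=0b11011, col=0b1111, row AND col = 0b1011 = 11; 11 != 15 -> empty
(193,104): row=0b11000001, col=0b1101000, row AND col = 0b1000000 = 64; 64 != 104 -> empty
(10,3): row=0b1010, col=0b11, row AND col = 0b10 = 2; 2 != 3 -> empty
(24,20): row=0b11000, col=0b10100, row AND col = 0b10000 = 16; 16 != 20 -> empty
(135,58): row=0b10000111, col=0b111010, row AND col = 0b10 = 2; 2 != 58 -> empty
(29,24): row=0b11101, col=0b11000, row AND col = 0b11000 = 24; 24 == 24 -> filled
(229,-1): col outside [0, 229] -> not filled

Answer: no no no no no yes no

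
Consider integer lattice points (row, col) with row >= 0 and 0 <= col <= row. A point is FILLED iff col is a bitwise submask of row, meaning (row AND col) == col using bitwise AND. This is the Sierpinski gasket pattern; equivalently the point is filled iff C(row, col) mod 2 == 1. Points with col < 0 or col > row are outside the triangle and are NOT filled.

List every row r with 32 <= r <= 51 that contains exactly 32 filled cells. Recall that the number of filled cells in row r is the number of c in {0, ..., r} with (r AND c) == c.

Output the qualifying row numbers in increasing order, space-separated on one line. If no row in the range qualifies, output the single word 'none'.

Row r has 2^popcount(r) filled cells, so we need popcount(r) = log2(32) = 5.
Scan r = 32..51 and keep those with exactly 5 one-bits:
r=32=100000 popcount=1 -> skip
r=33=100001 popcount=2 -> skip
r=34=100010 popcount=2 -> skip
r=35=100011 popcount=3 -> skip
r=36=100100 popcount=2 -> skip
r=37=100101 popcount=3 -> skip
r=38=100110 popcount=3 -> skip
r=39=100111 popcount=4 -> skip
r=40=101000 popcount=2 -> skip
r=41=101001 popcount=3 -> skip
r=42=101010 popcount=3 -> skip
r=43=101011 popcount=4 -> skip
r=44=101100 popcount=3 -> skip
r=45=101101 popcount=4 -> skip
r=46=101110 popcount=4 -> skip
r=47=101111 popcount=5 -> KEEP
r=48=110000 popcount=2 -> skip
r=49=110001 popcount=3 -> skip
r=50=110010 popcount=3 -> skip
r=51=110011 popcount=4 -> skip
Kept rows: 47

Answer: 47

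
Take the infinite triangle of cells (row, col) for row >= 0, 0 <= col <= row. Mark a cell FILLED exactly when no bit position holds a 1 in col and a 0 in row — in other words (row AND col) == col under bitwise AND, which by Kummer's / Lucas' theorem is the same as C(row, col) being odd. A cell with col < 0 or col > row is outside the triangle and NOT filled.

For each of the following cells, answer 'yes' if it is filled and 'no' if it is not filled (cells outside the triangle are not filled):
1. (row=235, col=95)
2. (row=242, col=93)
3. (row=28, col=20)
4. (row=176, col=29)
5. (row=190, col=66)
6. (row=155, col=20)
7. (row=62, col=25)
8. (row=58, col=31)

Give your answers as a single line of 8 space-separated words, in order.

Answer: no no yes no no no no no

Derivation:
(235,95): row=0b11101011, col=0b1011111, row AND col = 0b1001011 = 75; 75 != 95 -> empty
(242,93): row=0b11110010, col=0b1011101, row AND col = 0b1010000 = 80; 80 != 93 -> empty
(28,20): row=0b11100, col=0b10100, row AND col = 0b10100 = 20; 20 == 20 -> filled
(176,29): row=0b10110000, col=0b11101, row AND col = 0b10000 = 16; 16 != 29 -> empty
(190,66): row=0b10111110, col=0b1000010, row AND col = 0b10 = 2; 2 != 66 -> empty
(155,20): row=0b10011011, col=0b10100, row AND col = 0b10000 = 16; 16 != 20 -> empty
(62,25): row=0b111110, col=0b11001, row AND col = 0b11000 = 24; 24 != 25 -> empty
(58,31): row=0b111010, col=0b11111, row AND col = 0b11010 = 26; 26 != 31 -> empty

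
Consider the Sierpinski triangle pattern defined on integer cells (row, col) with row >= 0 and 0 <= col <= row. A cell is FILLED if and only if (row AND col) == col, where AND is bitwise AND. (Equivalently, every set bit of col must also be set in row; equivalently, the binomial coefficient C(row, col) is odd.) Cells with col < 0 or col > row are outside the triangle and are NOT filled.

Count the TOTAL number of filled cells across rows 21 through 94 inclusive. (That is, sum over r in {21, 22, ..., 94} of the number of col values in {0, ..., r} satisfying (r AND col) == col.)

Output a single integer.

r21=10101 pc3: +8 =8
r22=10110 pc3: +8 =16
r23=10111 pc4: +16 =32
r24=11000 pc2: +4 =36
r25=11001 pc3: +8 =44
r26=11010 pc3: +8 =52
r27=11011 pc4: +16 =68
r28=11100 pc3: +8 =76
r29=11101 pc4: +16 =92
r30=11110 pc4: +16 =108
r31=11111 pc5: +32 =140
r32=100000 pc1: +2 =142
r33=100001 pc2: +4 =146
r34=100010 pc2: +4 =150
r35=100011 pc3: +8 =158
r36=100100 pc2: +4 =162
r37=100101 pc3: +8 =170
r38=100110 pc3: +8 =178
r39=100111 pc4: +16 =194
r40=101000 pc2: +4 =198
r41=101001 pc3: +8 =206
r42=101010 pc3: +8 =214
r43=101011 pc4: +16 =230
r44=101100 pc3: +8 =238
r45=101101 pc4: +16 =254
r46=101110 pc4: +16 =270
r47=101111 pc5: +32 =302
r48=110000 pc2: +4 =306
r49=110001 pc3: +8 =314
r50=110010 pc3: +8 =322
r51=110011 pc4: +16 =338
r52=110100 pc3: +8 =346
r53=110101 pc4: +16 =362
r54=110110 pc4: +16 =378
r55=110111 pc5: +32 =410
r56=111000 pc3: +8 =418
r57=111001 pc4: +16 =434
r58=111010 pc4: +16 =450
r59=111011 pc5: +32 =482
r60=111100 pc4: +16 =498
r61=111101 pc5: +32 =530
r62=111110 pc5: +32 =562
r63=111111 pc6: +64 =626
r64=1000000 pc1: +2 =628
r65=1000001 pc2: +4 =632
r66=1000010 pc2: +4 =636
r67=1000011 pc3: +8 =644
r68=1000100 pc2: +4 =648
r69=1000101 pc3: +8 =656
r70=1000110 pc3: +8 =664
r71=1000111 pc4: +16 =680
r72=1001000 pc2: +4 =684
r73=1001001 pc3: +8 =692
r74=1001010 pc3: +8 =700
r75=1001011 pc4: +16 =716
r76=1001100 pc3: +8 =724
r77=1001101 pc4: +16 =740
r78=1001110 pc4: +16 =756
r79=1001111 pc5: +32 =788
r80=1010000 pc2: +4 =792
r81=1010001 pc3: +8 =800
r82=1010010 pc3: +8 =808
r83=1010011 pc4: +16 =824
r84=1010100 pc3: +8 =832
r85=1010101 pc4: +16 =848
r86=1010110 pc4: +16 =864
r87=1010111 pc5: +32 =896
r88=1011000 pc3: +8 =904
r89=1011001 pc4: +16 =920
r90=1011010 pc4: +16 =936
r91=1011011 pc5: +32 =968
r92=1011100 pc4: +16 =984
r93=1011101 pc5: +32 =1016
r94=1011110 pc5: +32 =1048

Answer: 1048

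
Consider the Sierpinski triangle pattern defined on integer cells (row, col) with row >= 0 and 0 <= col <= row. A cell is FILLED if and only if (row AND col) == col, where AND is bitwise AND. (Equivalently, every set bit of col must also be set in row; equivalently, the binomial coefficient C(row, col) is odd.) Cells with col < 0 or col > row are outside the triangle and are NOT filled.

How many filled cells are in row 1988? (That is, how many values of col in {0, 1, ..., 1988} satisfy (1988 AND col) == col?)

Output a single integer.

Answer: 64

Derivation:
1988 in binary = 11111000100
popcount(1988) = number of 1-bits in 11111000100 = 6
A col c satisfies (1988 AND c) == c iff every set bit of c is also set in 1988; each of the 6 set bits of 1988 can independently be on or off in c.
count = 2^6 = 64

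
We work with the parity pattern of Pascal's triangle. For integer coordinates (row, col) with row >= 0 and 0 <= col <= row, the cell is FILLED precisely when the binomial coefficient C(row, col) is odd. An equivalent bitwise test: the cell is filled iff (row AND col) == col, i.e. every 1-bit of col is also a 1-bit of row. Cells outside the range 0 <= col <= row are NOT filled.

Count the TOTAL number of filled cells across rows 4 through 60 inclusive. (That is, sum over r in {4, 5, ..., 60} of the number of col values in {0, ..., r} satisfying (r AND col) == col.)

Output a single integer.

r4=100 pc1: +2 =2
r5=101 pc2: +4 =6
r6=110 pc2: +4 =10
r7=111 pc3: +8 =18
r8=1000 pc1: +2 =20
r9=1001 pc2: +4 =24
r10=1010 pc2: +4 =28
r11=1011 pc3: +8 =36
r12=1100 pc2: +4 =40
r13=1101 pc3: +8 =48
r14=1110 pc3: +8 =56
r15=1111 pc4: +16 =72
r16=10000 pc1: +2 =74
r17=10001 pc2: +4 =78
r18=10010 pc2: +4 =82
r19=10011 pc3: +8 =90
r20=10100 pc2: +4 =94
r21=10101 pc3: +8 =102
r22=10110 pc3: +8 =110
r23=10111 pc4: +16 =126
r24=11000 pc2: +4 =130
r25=11001 pc3: +8 =138
r26=11010 pc3: +8 =146
r27=11011 pc4: +16 =162
r28=11100 pc3: +8 =170
r29=11101 pc4: +16 =186
r30=11110 pc4: +16 =202
r31=11111 pc5: +32 =234
r32=100000 pc1: +2 =236
r33=100001 pc2: +4 =240
r34=100010 pc2: +4 =244
r35=100011 pc3: +8 =252
r36=100100 pc2: +4 =256
r37=100101 pc3: +8 =264
r38=100110 pc3: +8 =272
r39=100111 pc4: +16 =288
r40=101000 pc2: +4 =292
r41=101001 pc3: +8 =300
r42=101010 pc3: +8 =308
r43=101011 pc4: +16 =324
r44=101100 pc3: +8 =332
r45=101101 pc4: +16 =348
r46=101110 pc4: +16 =364
r47=101111 pc5: +32 =396
r48=110000 pc2: +4 =400
r49=110001 pc3: +8 =408
r50=110010 pc3: +8 =416
r51=110011 pc4: +16 =432
r52=110100 pc3: +8 =440
r53=110101 pc4: +16 =456
r54=110110 pc4: +16 =472
r55=110111 pc5: +32 =504
r56=111000 pc3: +8 =512
r57=111001 pc4: +16 =528
r58=111010 pc4: +16 =544
r59=111011 pc5: +32 =576
r60=111100 pc4: +16 =592

Answer: 592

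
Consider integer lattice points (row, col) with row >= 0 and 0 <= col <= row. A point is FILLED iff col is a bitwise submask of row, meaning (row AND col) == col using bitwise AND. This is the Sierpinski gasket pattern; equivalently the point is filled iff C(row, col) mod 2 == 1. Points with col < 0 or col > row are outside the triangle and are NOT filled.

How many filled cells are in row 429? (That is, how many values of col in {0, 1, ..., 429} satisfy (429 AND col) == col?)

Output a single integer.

Answer: 64

Derivation:
429 in binary = 110101101
popcount(429) = number of 1-bits in 110101101 = 6
A col c satisfies (429 AND c) == c iff every set bit of c is also set in 429; each of the 6 set bits of 429 can independently be on or off in c.
count = 2^6 = 64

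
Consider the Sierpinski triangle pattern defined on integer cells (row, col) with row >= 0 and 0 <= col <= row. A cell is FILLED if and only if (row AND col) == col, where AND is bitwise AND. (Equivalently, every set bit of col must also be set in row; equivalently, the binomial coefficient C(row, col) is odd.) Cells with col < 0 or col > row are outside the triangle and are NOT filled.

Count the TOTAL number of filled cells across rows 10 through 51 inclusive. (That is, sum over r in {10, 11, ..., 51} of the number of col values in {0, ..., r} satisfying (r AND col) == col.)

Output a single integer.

r10=1010 pc2: +4 =4
r11=1011 pc3: +8 =12
r12=1100 pc2: +4 =16
r13=1101 pc3: +8 =24
r14=1110 pc3: +8 =32
r15=1111 pc4: +16 =48
r16=10000 pc1: +2 =50
r17=10001 pc2: +4 =54
r18=10010 pc2: +4 =58
r19=10011 pc3: +8 =66
r20=10100 pc2: +4 =70
r21=10101 pc3: +8 =78
r22=10110 pc3: +8 =86
r23=10111 pc4: +16 =102
r24=11000 pc2: +4 =106
r25=11001 pc3: +8 =114
r26=11010 pc3: +8 =122
r27=11011 pc4: +16 =138
r28=11100 pc3: +8 =146
r29=11101 pc4: +16 =162
r30=11110 pc4: +16 =178
r31=11111 pc5: +32 =210
r32=100000 pc1: +2 =212
r33=100001 pc2: +4 =216
r34=100010 pc2: +4 =220
r35=100011 pc3: +8 =228
r36=100100 pc2: +4 =232
r37=100101 pc3: +8 =240
r38=100110 pc3: +8 =248
r39=100111 pc4: +16 =264
r40=101000 pc2: +4 =268
r41=101001 pc3: +8 =276
r42=101010 pc3: +8 =284
r43=101011 pc4: +16 =300
r44=101100 pc3: +8 =308
r45=101101 pc4: +16 =324
r46=101110 pc4: +16 =340
r47=101111 pc5: +32 =372
r48=110000 pc2: +4 =376
r49=110001 pc3: +8 =384
r50=110010 pc3: +8 =392
r51=110011 pc4: +16 =408

Answer: 408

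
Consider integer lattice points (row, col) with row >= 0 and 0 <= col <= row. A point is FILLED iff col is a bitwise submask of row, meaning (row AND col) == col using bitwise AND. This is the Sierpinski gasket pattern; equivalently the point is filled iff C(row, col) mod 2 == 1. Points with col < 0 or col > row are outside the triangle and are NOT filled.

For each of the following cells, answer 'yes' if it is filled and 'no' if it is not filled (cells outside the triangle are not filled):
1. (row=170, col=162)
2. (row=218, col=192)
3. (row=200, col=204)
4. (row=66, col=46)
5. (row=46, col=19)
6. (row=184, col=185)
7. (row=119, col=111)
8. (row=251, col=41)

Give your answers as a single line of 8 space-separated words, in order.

Answer: yes yes no no no no no yes

Derivation:
(170,162): row=0b10101010, col=0b10100010, row AND col = 0b10100010 = 162; 162 == 162 -> filled
(218,192): row=0b11011010, col=0b11000000, row AND col = 0b11000000 = 192; 192 == 192 -> filled
(200,204): col outside [0, 200] -> not filled
(66,46): row=0b1000010, col=0b101110, row AND col = 0b10 = 2; 2 != 46 -> empty
(46,19): row=0b101110, col=0b10011, row AND col = 0b10 = 2; 2 != 19 -> empty
(184,185): col outside [0, 184] -> not filled
(119,111): row=0b1110111, col=0b1101111, row AND col = 0b1100111 = 103; 103 != 111 -> empty
(251,41): row=0b11111011, col=0b101001, row AND col = 0b101001 = 41; 41 == 41 -> filled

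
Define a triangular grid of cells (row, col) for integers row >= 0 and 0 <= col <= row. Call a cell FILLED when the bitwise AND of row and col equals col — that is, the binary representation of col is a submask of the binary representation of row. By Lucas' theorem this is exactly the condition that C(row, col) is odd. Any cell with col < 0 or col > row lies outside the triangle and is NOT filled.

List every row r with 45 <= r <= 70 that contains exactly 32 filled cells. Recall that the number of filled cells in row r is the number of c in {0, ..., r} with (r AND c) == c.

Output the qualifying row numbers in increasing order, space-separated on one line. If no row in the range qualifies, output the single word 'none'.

Answer: 47 55 59 61 62

Derivation:
Row r has 2^popcount(r) filled cells, so we need popcount(r) = log2(32) = 5.
Scan r = 45..70 and keep those with exactly 5 one-bits:
r=45=101101 popcount=4 -> skip
r=46=101110 popcount=4 -> skip
r=47=101111 popcount=5 -> KEEP
r=48=110000 popcount=2 -> skip
r=49=110001 popcount=3 -> skip
r=50=110010 popcount=3 -> skip
r=51=110011 popcount=4 -> skip
r=52=110100 popcount=3 -> skip
r=53=110101 popcount=4 -> skip
r=54=110110 popcount=4 -> skip
r=55=110111 popcount=5 -> KEEP
r=56=111000 popcount=3 -> skip
r=57=111001 popcount=4 -> skip
r=58=111010 popcount=4 -> skip
r=59=111011 popcount=5 -> KEEP
r=60=111100 popcount=4 -> skip
r=61=111101 popcount=5 -> KEEP
r=62=111110 popcount=5 -> KEEP
r=63=111111 popcount=6 -> skip
r=64=1000000 popcount=1 -> skip
r=65=1000001 popcount=2 -> skip
r=66=1000010 popcount=2 -> skip
r=67=1000011 popcount=3 -> skip
r=68=1000100 popcount=2 -> skip
r=69=1000101 popcount=3 -> skip
r=70=1000110 popcount=3 -> skip
Kept rows: 47 55 59 61 62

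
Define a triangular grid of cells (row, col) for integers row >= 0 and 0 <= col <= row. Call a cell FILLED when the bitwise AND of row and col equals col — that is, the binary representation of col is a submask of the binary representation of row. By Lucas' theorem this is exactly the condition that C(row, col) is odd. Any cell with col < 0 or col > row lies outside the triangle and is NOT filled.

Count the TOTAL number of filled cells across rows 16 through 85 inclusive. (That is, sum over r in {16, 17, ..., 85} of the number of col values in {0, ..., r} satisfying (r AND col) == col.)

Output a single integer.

Answer: 870

Derivation:
r16=10000 pc1: +2 =2
r17=10001 pc2: +4 =6
r18=10010 pc2: +4 =10
r19=10011 pc3: +8 =18
r20=10100 pc2: +4 =22
r21=10101 pc3: +8 =30
r22=10110 pc3: +8 =38
r23=10111 pc4: +16 =54
r24=11000 pc2: +4 =58
r25=11001 pc3: +8 =66
r26=11010 pc3: +8 =74
r27=11011 pc4: +16 =90
r28=11100 pc3: +8 =98
r29=11101 pc4: +16 =114
r30=11110 pc4: +16 =130
r31=11111 pc5: +32 =162
r32=100000 pc1: +2 =164
r33=100001 pc2: +4 =168
r34=100010 pc2: +4 =172
r35=100011 pc3: +8 =180
r36=100100 pc2: +4 =184
r37=100101 pc3: +8 =192
r38=100110 pc3: +8 =200
r39=100111 pc4: +16 =216
r40=101000 pc2: +4 =220
r41=101001 pc3: +8 =228
r42=101010 pc3: +8 =236
r43=101011 pc4: +16 =252
r44=101100 pc3: +8 =260
r45=101101 pc4: +16 =276
r46=101110 pc4: +16 =292
r47=101111 pc5: +32 =324
r48=110000 pc2: +4 =328
r49=110001 pc3: +8 =336
r50=110010 pc3: +8 =344
r51=110011 pc4: +16 =360
r52=110100 pc3: +8 =368
r53=110101 pc4: +16 =384
r54=110110 pc4: +16 =400
r55=110111 pc5: +32 =432
r56=111000 pc3: +8 =440
r57=111001 pc4: +16 =456
r58=111010 pc4: +16 =472
r59=111011 pc5: +32 =504
r60=111100 pc4: +16 =520
r61=111101 pc5: +32 =552
r62=111110 pc5: +32 =584
r63=111111 pc6: +64 =648
r64=1000000 pc1: +2 =650
r65=1000001 pc2: +4 =654
r66=1000010 pc2: +4 =658
r67=1000011 pc3: +8 =666
r68=1000100 pc2: +4 =670
r69=1000101 pc3: +8 =678
r70=1000110 pc3: +8 =686
r71=1000111 pc4: +16 =702
r72=1001000 pc2: +4 =706
r73=1001001 pc3: +8 =714
r74=1001010 pc3: +8 =722
r75=1001011 pc4: +16 =738
r76=1001100 pc3: +8 =746
r77=1001101 pc4: +16 =762
r78=1001110 pc4: +16 =778
r79=1001111 pc5: +32 =810
r80=1010000 pc2: +4 =814
r81=1010001 pc3: +8 =822
r82=1010010 pc3: +8 =830
r83=1010011 pc4: +16 =846
r84=1010100 pc3: +8 =854
r85=1010101 pc4: +16 =870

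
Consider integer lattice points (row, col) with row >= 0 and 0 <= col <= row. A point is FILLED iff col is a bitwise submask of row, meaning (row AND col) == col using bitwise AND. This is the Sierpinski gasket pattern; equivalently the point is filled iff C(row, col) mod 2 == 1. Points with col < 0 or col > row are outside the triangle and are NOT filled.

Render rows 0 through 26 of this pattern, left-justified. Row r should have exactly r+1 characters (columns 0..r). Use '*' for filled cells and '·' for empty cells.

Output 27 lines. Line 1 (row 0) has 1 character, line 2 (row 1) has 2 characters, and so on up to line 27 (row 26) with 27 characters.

Answer: *
**
*·*
****
*···*
**··**
*·*·*·*
********
*·······*
**······**
*·*·····*·*
****····****
*···*···*···*
**··**··**··**
*·*·*·*·*·*·*·*
****************
*···············*
**··············**
*·*·············*·*
****············****
*···*···········*···*
**··**··········**··**
*·*·*·*·········*·*·*·*
********········********
*·······*·······*·······*
**······**······**······**
*·*·····*·*·····*·*·····*·*

Derivation:
r0=0: *
r1=1: **
r2=10: *·*
r3=11: ****
r4=100: *···*
r5=101: **··**
r6=110: *·*·*·*
r7=111: ********
r8=1000: *·······*
r9=1001: **······**
r10=1010: *·*·····*·*
r11=1011: ****····****
r12=1100: *···*···*···*
r13=1101: **··**··**··**
r14=1110: *·*·*·*·*·*·*·*
r15=1111: ****************
r16=10000: *···············*
r17=10001: **··············**
r18=10010: *·*·············*·*
r19=10011: ****············****
r20=10100: *···*···········*···*
r21=10101: **··**··········**··**
r22=10110: *·*·*·*·········*·*·*·*
r23=10111: ********········********
r24=11000: *·······*·······*·······*
r25=11001: **······**······**······**
r26=11010: *·*·····*·*·····*·*·····*·*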